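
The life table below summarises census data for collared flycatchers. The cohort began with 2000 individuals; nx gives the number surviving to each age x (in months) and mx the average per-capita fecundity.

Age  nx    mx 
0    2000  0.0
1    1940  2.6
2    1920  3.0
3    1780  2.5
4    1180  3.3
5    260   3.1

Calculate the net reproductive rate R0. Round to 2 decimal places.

9.98

lx = nx/n0 = nx/2000: 1, 0.97, 0.96, 0.89, 0.59, 0.13
lx·mx by age: 0, 2.522, 2.88, 2.225, 1.947, 0.403
R0 = Σ lx·mx = 9.977 → 9.98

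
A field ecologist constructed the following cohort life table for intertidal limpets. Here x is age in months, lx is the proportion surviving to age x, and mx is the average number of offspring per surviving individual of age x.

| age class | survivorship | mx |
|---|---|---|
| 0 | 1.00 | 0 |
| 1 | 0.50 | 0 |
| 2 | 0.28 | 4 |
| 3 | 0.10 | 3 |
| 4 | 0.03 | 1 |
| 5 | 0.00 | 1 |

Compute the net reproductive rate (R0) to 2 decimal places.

1.45

lx·mx by age: 0, 0, 1.12, 0.3, 0.03, 0
R0 = Σ lx·mx = 1.45 → 1.45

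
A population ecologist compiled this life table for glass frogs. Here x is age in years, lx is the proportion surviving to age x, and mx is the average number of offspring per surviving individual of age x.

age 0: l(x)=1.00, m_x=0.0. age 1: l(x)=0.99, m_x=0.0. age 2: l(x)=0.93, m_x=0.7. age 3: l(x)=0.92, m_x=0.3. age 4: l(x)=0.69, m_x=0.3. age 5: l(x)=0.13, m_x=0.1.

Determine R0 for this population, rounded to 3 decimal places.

1.147

lx·mx by age: 0, 0, 0.651, 0.276, 0.207, 0.013
R0 = Σ lx·mx = 1.147 → 1.147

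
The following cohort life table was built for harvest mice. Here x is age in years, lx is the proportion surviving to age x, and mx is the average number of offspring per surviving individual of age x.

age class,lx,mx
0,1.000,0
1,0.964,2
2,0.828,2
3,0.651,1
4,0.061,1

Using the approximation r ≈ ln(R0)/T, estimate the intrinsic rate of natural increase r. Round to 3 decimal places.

0.842

R0 = Σ lx·mx = 0 + 1.928 + 1.656 + 0.651 + 0.061 = 4.296
Σ x·lx·mx = 7.437; T = 7.437/4.296 = 1.73115…
r ≈ ln(R0)/T = ln(4.296)/1.73115… = 0.84203… → 0.842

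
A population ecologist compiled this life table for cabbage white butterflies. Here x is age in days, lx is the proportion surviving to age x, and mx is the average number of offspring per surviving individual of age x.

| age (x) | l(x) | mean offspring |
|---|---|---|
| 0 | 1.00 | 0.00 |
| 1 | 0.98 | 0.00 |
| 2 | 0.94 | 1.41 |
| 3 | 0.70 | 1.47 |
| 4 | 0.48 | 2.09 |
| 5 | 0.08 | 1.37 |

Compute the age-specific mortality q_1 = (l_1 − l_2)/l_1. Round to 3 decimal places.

q_1 = (l_1 − l_2) / l_1 = (0.98 − 0.94) / 0.98
     = 0.04 / 0.98 = 0.040816… → 0.041

0.041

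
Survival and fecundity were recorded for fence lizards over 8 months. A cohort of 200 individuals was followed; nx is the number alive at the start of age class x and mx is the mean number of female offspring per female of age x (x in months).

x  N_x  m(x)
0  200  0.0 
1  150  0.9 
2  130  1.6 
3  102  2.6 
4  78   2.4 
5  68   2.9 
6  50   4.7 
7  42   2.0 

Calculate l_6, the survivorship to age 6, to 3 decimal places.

l_6 = n_6/n_0 = 50/200 = 0.25 → 0.250

0.250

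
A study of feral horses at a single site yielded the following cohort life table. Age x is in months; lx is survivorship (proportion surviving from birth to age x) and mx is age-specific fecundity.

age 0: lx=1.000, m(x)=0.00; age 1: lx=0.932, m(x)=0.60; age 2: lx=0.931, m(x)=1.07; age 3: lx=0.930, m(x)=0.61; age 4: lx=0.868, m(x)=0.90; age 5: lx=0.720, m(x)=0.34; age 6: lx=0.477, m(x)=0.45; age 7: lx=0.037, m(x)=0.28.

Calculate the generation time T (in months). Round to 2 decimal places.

lx·mx: 0, 0.5592, 0.99617, 0.5673, 0.7812, 0.2448, 0.21465, 0.01036 → R0 = 3.37368
x·lx·mx: 0, 0.5592, 1.99234, 1.7019, 3.1248, 1.224, 1.2879, 0.07252 → Σ = 9.96266
T = 9.96266 / 3.37368 = 2.953054… → 2.95

2.95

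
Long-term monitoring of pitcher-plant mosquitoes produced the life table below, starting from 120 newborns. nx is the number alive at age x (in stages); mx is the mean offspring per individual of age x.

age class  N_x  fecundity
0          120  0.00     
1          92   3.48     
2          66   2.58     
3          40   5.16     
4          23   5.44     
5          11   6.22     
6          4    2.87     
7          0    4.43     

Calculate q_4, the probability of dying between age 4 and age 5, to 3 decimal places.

lx = nx/n0 = nx/120: 1, 0.76667…, 0.55, 0.33333…, 0.19167…, 0.09167…, 0.03333…, 0
q_4 = (l_4 − l_5) / l_4 = (0.191667… − 0.091667…) / 0.191667…
     = 0.1… / 0.191667… = 0.521739… → 0.522

0.522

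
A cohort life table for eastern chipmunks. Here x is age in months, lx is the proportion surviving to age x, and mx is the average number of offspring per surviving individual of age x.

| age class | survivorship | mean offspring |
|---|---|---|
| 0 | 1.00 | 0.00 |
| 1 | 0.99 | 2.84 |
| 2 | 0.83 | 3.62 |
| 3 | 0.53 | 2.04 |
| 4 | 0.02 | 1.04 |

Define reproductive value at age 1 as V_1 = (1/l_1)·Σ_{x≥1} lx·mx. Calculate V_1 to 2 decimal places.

6.99

lx·mx for x ≥ 1: 2.8116, 3.0046, 1.0812, 0.0208 → sum = 6.9182
V_1 = 6.9182 / l_1 = 6.9182 / 0.99 = 6.988081… → 6.99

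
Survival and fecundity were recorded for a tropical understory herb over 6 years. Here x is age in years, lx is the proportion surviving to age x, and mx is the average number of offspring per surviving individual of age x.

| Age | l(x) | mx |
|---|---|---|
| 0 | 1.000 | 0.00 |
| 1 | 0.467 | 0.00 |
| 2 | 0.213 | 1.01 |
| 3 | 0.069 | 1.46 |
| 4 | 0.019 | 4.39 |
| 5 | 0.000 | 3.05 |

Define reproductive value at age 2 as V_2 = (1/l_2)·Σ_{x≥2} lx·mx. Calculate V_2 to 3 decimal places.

1.875

lx·mx for x ≥ 2: 0.21513, 0.10074, 0.08341, 0 → sum = 0.39928
V_2 = 0.39928 / l_2 = 0.39928 / 0.213 = 1.874554… → 1.875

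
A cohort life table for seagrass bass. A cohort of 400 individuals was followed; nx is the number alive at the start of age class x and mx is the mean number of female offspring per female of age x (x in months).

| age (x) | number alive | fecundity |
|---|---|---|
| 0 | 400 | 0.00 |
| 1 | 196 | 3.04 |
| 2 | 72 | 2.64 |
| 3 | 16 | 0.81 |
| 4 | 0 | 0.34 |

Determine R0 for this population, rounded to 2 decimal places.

2.00

lx = nx/n0 = nx/400: 1, 0.49, 0.18, 0.04, 0
lx·mx by age: 0, 1.4896, 0.4752, 0.0324, 0
R0 = Σ lx·mx = 1.9972 → 2.00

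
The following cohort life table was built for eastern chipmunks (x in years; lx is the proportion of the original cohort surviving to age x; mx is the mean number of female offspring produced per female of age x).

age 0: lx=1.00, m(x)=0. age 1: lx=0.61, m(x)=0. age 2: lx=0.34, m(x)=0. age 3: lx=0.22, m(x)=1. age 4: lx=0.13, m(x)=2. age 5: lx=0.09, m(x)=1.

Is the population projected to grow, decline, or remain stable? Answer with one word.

R0 = Σ lx·mx = 0 + 0 + 0 + 0.22 + 0.26 + 0.09 = 0.57
R0 < 1, so the population is declining.

declining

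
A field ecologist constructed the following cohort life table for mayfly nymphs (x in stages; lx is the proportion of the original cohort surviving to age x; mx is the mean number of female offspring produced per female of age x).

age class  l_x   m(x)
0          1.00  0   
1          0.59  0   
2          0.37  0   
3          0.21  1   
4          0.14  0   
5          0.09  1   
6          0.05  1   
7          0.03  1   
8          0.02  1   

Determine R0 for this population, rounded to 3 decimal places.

0.400

lx·mx by age: 0, 0, 0, 0.21, 0, 0.09, 0.05, 0.03, 0.02
R0 = Σ lx·mx = 0.4 → 0.400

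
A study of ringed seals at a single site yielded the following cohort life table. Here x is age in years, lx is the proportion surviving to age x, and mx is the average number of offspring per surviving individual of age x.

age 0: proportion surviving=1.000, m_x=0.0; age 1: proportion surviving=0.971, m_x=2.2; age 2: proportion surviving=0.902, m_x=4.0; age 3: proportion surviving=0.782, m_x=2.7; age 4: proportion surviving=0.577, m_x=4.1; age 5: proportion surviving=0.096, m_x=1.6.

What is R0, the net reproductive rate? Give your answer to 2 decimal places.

10.37

lx·mx by age: 0, 2.1362, 3.608, 2.1114, 2.3657, 0.1536
R0 = Σ lx·mx = 10.3749 → 10.37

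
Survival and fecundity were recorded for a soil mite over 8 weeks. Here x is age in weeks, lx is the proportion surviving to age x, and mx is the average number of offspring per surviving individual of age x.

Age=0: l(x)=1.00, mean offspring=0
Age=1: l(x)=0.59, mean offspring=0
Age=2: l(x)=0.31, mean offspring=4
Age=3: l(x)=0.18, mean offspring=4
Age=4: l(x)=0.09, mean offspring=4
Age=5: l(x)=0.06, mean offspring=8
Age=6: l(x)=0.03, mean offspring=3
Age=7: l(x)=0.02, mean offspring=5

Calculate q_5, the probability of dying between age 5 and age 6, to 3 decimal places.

q_5 = (l_5 − l_6) / l_5 = (0.06 − 0.03) / 0.06
     = 0.03 / 0.06 = 0.5 → 0.500

0.500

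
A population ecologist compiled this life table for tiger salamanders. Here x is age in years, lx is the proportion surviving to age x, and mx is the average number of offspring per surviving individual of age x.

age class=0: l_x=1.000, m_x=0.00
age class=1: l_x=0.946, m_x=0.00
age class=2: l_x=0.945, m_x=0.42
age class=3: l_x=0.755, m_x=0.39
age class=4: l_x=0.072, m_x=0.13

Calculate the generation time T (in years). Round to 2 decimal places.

lx·mx: 0, 0, 0.3969, 0.29445, 0.00936 → R0 = 0.70071
x·lx·mx: 0, 0, 0.7938, 0.88335, 0.03744 → Σ = 1.71459
T = 1.71459 / 0.70071 = 2.446932… → 2.45

2.45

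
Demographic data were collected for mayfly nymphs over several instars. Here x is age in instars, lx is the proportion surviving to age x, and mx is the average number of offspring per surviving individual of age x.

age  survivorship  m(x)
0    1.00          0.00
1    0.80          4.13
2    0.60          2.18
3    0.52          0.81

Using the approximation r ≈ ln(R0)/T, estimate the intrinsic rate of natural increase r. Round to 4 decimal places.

R0 = Σ lx·mx = 0 + 3.304 + 1.308 + 0.4212 = 5.0332
Σ x·lx·mx = 7.1836; T = 7.1836/5.0332 = 1.42724…
r ≈ ln(R0)/T = ln(5.0332)/1.42724… = 1.132292… → 1.1323

1.1323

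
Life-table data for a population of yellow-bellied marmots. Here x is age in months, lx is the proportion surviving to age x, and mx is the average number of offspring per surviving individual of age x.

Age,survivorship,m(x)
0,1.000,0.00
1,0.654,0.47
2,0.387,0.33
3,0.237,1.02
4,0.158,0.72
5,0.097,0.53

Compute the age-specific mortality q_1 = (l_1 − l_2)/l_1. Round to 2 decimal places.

q_1 = (l_1 − l_2) / l_1 = (0.654 − 0.387) / 0.654
     = 0.267 / 0.654 = 0.408257… → 0.41

0.41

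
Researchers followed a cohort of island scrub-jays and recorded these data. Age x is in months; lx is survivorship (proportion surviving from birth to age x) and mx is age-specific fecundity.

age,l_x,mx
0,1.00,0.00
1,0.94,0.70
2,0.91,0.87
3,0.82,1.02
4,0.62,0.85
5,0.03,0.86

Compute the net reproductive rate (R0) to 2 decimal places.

2.84

lx·mx by age: 0, 0.658, 0.7917, 0.8364, 0.527, 0.0258
R0 = Σ lx·mx = 2.8389 → 2.84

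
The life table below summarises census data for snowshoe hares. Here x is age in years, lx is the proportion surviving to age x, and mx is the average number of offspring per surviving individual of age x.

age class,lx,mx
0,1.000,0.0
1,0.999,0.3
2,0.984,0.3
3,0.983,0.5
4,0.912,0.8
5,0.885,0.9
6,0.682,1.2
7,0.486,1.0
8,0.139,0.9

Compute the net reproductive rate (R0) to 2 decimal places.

lx·mx by age: 0, 0.2997, 0.2952, 0.4915, 0.7296, 0.7965, 0.8184, 0.486, 0.1251
R0 = Σ lx·mx = 4.042 → 4.04

4.04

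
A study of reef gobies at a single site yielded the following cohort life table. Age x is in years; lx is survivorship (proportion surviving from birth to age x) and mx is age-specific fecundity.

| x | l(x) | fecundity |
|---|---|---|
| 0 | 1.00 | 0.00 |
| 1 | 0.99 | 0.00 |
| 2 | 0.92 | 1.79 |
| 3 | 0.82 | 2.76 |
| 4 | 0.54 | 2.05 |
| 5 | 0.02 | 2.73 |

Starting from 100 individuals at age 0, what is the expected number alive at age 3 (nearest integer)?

Expected survivors = N0 · l_3 = 100 × 0.82 = 82 → 82

82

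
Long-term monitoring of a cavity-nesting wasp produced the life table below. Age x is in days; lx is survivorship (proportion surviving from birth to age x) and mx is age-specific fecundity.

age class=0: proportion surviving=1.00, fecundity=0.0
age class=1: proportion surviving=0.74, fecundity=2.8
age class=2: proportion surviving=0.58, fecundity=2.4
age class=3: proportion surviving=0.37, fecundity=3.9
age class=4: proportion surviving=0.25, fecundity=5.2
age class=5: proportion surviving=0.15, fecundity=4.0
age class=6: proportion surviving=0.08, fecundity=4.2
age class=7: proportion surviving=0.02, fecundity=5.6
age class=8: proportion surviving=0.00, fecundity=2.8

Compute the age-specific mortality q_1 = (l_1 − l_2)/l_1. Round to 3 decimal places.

q_1 = (l_1 − l_2) / l_1 = (0.74 − 0.58) / 0.74
     = 0.16 / 0.74 = 0.216216… → 0.216

0.216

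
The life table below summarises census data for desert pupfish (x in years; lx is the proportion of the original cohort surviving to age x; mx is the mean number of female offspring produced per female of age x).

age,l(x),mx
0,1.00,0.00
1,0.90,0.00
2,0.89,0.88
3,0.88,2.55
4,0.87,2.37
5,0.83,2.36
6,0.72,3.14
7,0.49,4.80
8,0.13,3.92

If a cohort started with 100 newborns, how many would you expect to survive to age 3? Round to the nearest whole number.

Expected survivors = N0 · l_3 = 100 × 0.88 = 88 → 88

88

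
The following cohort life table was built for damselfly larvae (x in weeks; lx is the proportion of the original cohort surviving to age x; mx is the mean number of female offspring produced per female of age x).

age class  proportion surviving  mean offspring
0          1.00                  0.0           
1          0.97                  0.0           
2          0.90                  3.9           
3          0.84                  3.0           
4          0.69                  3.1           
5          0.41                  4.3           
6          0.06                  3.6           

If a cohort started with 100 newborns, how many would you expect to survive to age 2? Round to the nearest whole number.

90

Expected survivors = N0 · l_2 = 100 × 0.90 = 90 → 90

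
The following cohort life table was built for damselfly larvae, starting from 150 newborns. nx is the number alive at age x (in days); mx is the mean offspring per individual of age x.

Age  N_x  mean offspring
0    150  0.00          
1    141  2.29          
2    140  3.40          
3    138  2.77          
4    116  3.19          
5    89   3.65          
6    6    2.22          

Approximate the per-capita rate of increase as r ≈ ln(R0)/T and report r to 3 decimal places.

0.854

lx = nx/n0 = nx/150: 1, 0.94, 0.93333…, 0.92, 0.77333…, 0.59333…, 0.04
R0 = Σ lx·mx = 0 + 2.1526 + 3.17333… + 2.5484 + 2.46693… + 2.16567… + 0.0888 = 12.595733…
Σ x·lx·mx = 37.373333…; T = 37.373333…/12.595733… = 2.96714…
r ≈ ln(R0)/T = ln(12.595733…)/2.96714… = 0.8538… → 0.854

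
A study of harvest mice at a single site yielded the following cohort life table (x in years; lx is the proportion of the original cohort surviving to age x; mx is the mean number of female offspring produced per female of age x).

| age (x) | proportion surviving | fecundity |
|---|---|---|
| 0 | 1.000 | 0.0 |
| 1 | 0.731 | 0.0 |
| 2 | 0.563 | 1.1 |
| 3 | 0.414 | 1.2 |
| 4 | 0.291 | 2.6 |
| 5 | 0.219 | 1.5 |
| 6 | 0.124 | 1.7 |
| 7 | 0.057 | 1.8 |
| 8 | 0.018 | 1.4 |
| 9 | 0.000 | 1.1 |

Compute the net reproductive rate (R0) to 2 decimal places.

lx·mx by age: 0, 0, 0.6193, 0.4968, 0.7566, 0.3285, 0.2108, 0.1026, 0.0252, 0
R0 = Σ lx·mx = 2.5398 → 2.54

2.54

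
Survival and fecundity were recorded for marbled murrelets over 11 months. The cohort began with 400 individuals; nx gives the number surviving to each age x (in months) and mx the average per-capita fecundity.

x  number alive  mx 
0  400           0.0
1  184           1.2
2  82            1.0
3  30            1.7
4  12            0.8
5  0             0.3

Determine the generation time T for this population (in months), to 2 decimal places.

1.59

lx = nx/n0 = nx/400: 1, 0.46, 0.205, 0.075, 0.03, 0
lx·mx: 0, 0.552, 0.205, 0.1275, 0.024, 0 → R0 = 0.9085
x·lx·mx: 0, 0.552, 0.41, 0.3825, 0.096, 0 → Σ = 1.4405
T = 1.4405 / 0.9085 = 1.585581… → 1.59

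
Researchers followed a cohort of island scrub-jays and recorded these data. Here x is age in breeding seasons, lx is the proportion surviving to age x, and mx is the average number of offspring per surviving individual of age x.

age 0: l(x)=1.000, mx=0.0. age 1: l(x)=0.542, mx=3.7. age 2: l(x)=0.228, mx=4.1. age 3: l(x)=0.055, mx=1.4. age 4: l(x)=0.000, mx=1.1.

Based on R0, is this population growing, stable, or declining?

growing

R0 = Σ lx·mx = 0 + 2.0054 + 0.9348 + 0.077 + 0 = 3.0172
R0 > 1, so the population is growing.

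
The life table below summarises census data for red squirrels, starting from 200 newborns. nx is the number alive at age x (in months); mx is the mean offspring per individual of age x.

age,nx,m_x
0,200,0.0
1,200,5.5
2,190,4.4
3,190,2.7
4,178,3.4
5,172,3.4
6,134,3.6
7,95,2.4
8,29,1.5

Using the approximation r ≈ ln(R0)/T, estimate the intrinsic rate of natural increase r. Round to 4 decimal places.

lx = nx/n0 = nx/200: 1, 1, 0.95, 0.95, 0.89, 0.86, 0.67, 0.475, 0.145
R0 = Σ lx·mx = 0 + 5.5 + 4.18 + 2.565 + 3.026 + 2.924 + 2.412 + 1.14 + 0.2175 = 21.9645
Σ x·lx·mx = 72.471; T = 72.471/21.9645 = 3.29946…
r ≈ ln(R0)/T = ln(21.9645)/3.29946… = 0.936343… → 0.9363

0.9363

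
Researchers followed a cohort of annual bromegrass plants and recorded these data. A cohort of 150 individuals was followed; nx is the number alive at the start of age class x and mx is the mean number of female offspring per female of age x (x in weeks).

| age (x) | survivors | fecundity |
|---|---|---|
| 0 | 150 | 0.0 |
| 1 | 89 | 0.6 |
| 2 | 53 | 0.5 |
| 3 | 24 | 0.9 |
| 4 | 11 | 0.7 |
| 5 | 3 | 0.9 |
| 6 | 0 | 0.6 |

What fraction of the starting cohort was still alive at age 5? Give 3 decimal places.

l_5 = n_5/n_0 = 3/150 = 0.02 → 0.020

0.020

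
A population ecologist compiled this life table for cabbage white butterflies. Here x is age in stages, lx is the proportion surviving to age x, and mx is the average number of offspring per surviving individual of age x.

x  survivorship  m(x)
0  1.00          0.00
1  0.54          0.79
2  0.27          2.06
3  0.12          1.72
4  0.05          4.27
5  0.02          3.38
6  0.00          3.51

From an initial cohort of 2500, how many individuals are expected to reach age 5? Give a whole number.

50

Expected survivors = N0 · l_5 = 2500 × 0.02 = 50 → 50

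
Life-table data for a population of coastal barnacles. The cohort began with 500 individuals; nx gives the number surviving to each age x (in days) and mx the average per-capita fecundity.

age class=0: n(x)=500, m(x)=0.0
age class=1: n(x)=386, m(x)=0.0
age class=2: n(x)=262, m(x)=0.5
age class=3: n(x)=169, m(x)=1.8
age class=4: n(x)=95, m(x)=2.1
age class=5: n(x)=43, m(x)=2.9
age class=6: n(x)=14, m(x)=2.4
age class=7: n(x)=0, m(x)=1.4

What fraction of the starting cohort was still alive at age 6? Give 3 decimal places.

0.028

l_6 = n_6/n_0 = 14/500 = 0.028 → 0.028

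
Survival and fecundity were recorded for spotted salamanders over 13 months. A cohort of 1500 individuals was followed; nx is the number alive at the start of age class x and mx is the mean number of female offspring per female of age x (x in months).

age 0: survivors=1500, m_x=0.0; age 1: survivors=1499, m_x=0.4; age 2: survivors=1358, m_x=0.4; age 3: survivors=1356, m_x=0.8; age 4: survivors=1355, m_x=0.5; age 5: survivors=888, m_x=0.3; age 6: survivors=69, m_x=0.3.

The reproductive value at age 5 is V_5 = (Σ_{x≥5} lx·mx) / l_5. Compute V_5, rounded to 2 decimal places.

0.32

lx = nx/n0 = nx/1500: 1, 0.99933…, 0.90533…, 0.904, 0.90333…, 0.592, 0.046
lx·mx for x ≥ 5: 0.1776, 0.0138 → sum = 0.1914
V_5 = 0.1914 / l_5 = 0.1914 / 0.592 = 0.323311… → 0.32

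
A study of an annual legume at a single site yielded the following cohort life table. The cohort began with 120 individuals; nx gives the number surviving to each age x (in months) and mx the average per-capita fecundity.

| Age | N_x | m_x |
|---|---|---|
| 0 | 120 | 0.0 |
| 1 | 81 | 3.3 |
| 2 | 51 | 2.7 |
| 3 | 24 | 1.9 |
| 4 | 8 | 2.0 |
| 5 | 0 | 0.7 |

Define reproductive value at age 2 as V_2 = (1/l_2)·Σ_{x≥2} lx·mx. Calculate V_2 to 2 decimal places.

3.91

lx = nx/n0 = nx/120: 1, 0.675, 0.425, 0.2, 0.06667…, 0
lx·mx for x ≥ 2: 1.1475, 0.38, 0.133333…, 0 → sum = 1.660833…
V_2 = 1.660833… / l_2 = 1.660833… / 0.425 = 3.907843… → 3.91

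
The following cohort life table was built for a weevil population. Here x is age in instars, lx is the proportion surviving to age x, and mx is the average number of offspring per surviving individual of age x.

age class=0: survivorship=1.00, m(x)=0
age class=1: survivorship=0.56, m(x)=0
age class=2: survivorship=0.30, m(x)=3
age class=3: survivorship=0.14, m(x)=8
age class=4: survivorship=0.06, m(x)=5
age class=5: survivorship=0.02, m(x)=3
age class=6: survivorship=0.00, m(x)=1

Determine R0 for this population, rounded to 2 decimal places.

2.38

lx·mx by age: 0, 0, 0.9, 1.12, 0.3, 0.06, 0
R0 = Σ lx·mx = 2.38 → 2.38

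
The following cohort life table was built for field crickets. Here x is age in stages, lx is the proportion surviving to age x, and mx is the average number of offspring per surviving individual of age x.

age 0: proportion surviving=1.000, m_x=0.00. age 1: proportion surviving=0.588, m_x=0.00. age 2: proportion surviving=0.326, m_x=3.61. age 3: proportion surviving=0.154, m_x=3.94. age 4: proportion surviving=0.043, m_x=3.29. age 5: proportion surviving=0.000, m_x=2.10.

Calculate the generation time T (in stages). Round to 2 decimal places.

2.46

lx·mx: 0, 0, 1.17686, 0.60676, 0.14147, 0 → R0 = 1.92509
x·lx·mx: 0, 0, 2.35372, 1.82028, 0.56588, 0 → Σ = 4.73988
T = 4.73988 / 1.92509 = 2.46216… → 2.46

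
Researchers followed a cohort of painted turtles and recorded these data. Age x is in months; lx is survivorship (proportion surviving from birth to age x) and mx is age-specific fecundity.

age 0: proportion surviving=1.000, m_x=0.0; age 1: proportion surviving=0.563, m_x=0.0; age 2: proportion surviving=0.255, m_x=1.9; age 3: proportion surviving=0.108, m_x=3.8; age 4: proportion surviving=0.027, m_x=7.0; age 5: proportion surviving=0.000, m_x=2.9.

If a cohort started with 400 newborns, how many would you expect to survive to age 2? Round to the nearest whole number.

Expected survivors = N0 · l_2 = 400 × 0.255 = 102 → 102

102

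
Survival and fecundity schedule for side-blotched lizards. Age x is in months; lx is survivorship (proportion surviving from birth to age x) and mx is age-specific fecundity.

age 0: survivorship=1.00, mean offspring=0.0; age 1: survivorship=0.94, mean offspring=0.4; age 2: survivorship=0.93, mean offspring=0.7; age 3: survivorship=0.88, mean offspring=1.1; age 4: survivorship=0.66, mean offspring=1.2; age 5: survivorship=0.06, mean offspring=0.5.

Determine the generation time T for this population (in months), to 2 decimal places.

2.80

lx·mx: 0, 0.376, 0.651, 0.968, 0.792, 0.03 → R0 = 2.817
x·lx·mx: 0, 0.376, 1.302, 2.904, 3.168, 0.15 → Σ = 7.9
T = 7.9 / 2.817 = 2.804402… → 2.80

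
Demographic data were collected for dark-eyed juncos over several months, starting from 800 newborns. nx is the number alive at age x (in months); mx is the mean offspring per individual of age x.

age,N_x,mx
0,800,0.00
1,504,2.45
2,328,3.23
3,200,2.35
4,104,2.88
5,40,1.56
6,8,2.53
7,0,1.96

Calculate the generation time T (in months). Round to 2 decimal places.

2.03

lx = nx/n0 = nx/800: 1, 0.63, 0.41, 0.25, 0.13, 0.05, 0.01, 0
lx·mx: 0, 1.5435, 1.3243, 0.5875, 0.3744, 0.078, 0.0253, 0 → R0 = 3.933
x·lx·mx: 0, 1.5435, 2.6486, 1.7625, 1.4976, 0.39, 0.1518, 0 → Σ = 7.994
T = 7.994 / 3.933 = 2.032545… → 2.03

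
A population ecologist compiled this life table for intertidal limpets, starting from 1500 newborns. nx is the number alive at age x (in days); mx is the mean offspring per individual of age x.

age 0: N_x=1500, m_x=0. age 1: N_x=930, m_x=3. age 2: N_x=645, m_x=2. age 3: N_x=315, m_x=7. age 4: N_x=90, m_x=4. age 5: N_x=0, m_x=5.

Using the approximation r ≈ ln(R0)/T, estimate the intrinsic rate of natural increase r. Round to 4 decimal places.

0.7367

lx = nx/n0 = nx/1500: 1, 0.62, 0.43, 0.21, 0.06, 0
R0 = Σ lx·mx = 0 + 1.86 + 0.86 + 1.47 + 0.24 + 0 = 4.43
Σ x·lx·mx = 8.95; T = 8.95/4.43 = 2.02032…
r ≈ ln(R0)/T = ln(4.43)/2.02032… = 0.736716… → 0.7367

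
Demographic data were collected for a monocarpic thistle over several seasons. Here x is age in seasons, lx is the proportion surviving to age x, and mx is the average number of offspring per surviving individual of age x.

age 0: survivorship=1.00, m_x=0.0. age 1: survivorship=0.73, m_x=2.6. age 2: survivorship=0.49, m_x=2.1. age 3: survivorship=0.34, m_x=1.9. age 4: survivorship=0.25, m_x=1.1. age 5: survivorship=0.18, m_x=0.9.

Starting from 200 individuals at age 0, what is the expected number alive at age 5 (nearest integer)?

36

Expected survivors = N0 · l_5 = 200 × 0.18 = 36 → 36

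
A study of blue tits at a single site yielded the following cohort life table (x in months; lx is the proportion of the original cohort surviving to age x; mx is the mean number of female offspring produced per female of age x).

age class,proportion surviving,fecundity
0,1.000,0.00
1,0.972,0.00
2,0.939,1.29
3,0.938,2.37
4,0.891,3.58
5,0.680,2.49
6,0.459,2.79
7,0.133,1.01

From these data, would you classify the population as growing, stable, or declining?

R0 = Σ lx·mx = 0 + 0 + 1.21131 + 2.22306 + 3.18978 + 1.6932 + 1.28061 + 0.13433 = 9.73229
R0 > 1, so the population is growing.

growing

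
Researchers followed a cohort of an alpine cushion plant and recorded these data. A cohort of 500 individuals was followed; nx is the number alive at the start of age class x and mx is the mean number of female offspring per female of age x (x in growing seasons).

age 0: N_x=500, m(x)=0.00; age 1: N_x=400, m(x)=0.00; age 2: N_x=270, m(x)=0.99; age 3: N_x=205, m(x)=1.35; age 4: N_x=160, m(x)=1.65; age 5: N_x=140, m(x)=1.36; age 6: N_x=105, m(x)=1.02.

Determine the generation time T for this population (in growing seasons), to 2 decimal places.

3.63

lx = nx/n0 = nx/500: 1, 0.8, 0.54, 0.41, 0.32, 0.28, 0.21
lx·mx: 0, 0, 0.5346, 0.5535, 0.528, 0.3808, 0.2142 → R0 = 2.2111
x·lx·mx: 0, 0, 1.0692, 1.6605, 2.112, 1.904, 1.2852 → Σ = 8.0309
T = 8.0309 / 2.2111 = 3.632084… → 3.63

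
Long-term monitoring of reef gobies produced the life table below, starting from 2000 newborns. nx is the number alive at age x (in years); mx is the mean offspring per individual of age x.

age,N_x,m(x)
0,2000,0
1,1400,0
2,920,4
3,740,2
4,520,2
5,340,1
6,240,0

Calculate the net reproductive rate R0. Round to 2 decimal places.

3.27

lx = nx/n0 = nx/2000: 1, 0.7, 0.46, 0.37, 0.26, 0.17, 0.12
lx·mx by age: 0, 0, 1.84, 0.74, 0.52, 0.17, 0
R0 = Σ lx·mx = 3.27 → 3.27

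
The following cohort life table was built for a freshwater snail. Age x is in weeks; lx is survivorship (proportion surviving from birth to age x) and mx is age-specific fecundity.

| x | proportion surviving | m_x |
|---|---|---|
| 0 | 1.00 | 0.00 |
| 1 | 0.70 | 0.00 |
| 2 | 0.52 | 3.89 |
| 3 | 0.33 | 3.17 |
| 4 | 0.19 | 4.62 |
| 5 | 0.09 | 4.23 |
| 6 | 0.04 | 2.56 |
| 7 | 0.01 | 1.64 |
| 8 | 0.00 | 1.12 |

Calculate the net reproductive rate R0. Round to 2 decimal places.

lx·mx by age: 0, 0, 2.0228, 1.0461, 0.8778, 0.3807, 0.1024, 0.0164, 0
R0 = Σ lx·mx = 4.4462 → 4.45

4.45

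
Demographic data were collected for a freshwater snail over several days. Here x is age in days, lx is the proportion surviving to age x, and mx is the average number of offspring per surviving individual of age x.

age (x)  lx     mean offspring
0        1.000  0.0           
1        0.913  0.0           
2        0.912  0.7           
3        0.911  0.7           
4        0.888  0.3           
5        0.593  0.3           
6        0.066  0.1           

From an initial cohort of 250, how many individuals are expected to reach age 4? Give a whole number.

Expected survivors = N0 · l_4 = 250 × 0.888 = 222 → 222

222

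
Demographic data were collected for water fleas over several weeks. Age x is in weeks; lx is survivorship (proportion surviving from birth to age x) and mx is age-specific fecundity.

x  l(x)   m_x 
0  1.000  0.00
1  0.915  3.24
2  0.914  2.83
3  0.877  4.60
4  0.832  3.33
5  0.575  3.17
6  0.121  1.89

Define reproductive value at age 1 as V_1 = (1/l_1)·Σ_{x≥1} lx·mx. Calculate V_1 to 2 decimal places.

15.75

lx·mx for x ≥ 1: 2.9646, 2.58662, 4.0342, 2.77056, 1.82275, 0.22869 → sum = 14.40742
V_1 = 14.40742 / l_1 = 14.40742 / 0.915 = 15.745814… → 15.75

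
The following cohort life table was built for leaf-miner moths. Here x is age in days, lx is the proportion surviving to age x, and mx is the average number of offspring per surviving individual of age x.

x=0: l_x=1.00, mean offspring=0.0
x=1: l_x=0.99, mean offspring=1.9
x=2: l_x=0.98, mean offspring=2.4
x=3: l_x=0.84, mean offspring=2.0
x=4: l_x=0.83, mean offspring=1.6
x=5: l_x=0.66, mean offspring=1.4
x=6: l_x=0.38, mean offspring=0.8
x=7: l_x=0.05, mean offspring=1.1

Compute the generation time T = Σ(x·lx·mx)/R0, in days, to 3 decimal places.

2.788

lx·mx: 0, 1.881, 2.352, 1.68, 1.328, 0.924, 0.304, 0.055 → R0 = 8.524
x·lx·mx: 0, 1.881, 4.704, 5.04, 5.312, 4.62, 1.824, 0.385 → Σ = 23.766
T = 23.766 / 8.524 = 2.788128… → 2.788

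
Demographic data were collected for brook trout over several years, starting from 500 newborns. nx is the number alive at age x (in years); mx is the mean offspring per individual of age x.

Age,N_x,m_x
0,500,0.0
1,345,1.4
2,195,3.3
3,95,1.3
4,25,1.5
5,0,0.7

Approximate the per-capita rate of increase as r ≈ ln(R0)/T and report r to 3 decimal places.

lx = nx/n0 = nx/500: 1, 0.69, 0.39, 0.19, 0.05, 0
R0 = Σ lx·mx = 0 + 0.966 + 1.287 + 0.247 + 0.075 + 0 = 2.575
Σ x·lx·mx = 4.581; T = 4.581/2.575 = 1.77903…
r ≈ ln(R0)/T = ln(2.575)/1.77903… = 0.53167… → 0.532

0.532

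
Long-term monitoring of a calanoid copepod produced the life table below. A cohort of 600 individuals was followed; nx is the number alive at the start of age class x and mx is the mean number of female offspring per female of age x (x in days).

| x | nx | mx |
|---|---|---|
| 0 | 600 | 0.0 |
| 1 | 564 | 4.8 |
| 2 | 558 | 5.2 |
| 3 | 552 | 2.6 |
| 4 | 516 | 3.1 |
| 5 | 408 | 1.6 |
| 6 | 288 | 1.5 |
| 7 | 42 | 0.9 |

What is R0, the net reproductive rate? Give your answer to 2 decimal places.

16.28

lx = nx/n0 = nx/600: 1, 0.94, 0.93, 0.92, 0.86, 0.68, 0.48, 0.07
lx·mx by age: 0, 4.512, 4.836, 2.392, 2.666, 1.088, 0.72, 0.063
R0 = Σ lx·mx = 16.277 → 16.28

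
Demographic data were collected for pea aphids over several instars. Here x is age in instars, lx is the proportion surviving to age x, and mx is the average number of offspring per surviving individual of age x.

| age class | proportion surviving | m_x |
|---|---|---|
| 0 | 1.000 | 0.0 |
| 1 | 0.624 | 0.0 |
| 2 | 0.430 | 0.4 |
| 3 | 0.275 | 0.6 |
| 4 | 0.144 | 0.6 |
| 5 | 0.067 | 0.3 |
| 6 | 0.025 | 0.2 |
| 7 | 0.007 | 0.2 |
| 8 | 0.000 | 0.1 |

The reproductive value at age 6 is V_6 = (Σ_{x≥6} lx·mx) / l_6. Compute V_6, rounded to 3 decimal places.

0.256

lx·mx for x ≥ 6: 0.005, 0.0014, 0 → sum = 0.0064
V_6 = 0.0064 / l_6 = 0.0064 / 0.025 = 0.256 → 0.256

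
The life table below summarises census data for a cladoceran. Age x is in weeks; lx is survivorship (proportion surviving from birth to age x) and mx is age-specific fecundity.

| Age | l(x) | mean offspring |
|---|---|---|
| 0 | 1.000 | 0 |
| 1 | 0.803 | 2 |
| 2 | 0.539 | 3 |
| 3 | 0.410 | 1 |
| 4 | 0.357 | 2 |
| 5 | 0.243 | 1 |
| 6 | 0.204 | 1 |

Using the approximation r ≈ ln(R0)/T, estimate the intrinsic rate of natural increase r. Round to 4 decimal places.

R0 = Σ lx·mx = 0 + 1.606 + 1.617 + 0.41 + 0.714 + 0.243 + 0.204 = 4.794
Σ x·lx·mx = 11.365; T = 11.365/4.794 = 2.37067…
r ≈ ln(R0)/T = ln(4.794)/2.37067… = 0.661148… → 0.6611

0.6611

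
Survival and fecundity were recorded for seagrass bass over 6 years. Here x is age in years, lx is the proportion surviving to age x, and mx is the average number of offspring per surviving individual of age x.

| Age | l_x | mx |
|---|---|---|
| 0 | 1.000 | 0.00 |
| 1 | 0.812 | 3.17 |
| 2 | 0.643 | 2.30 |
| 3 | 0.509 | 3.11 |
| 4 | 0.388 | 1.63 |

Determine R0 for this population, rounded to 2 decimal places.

6.27

lx·mx by age: 0, 2.57404, 1.4789, 1.58299, 0.63244
R0 = Σ lx·mx = 6.26837 → 6.27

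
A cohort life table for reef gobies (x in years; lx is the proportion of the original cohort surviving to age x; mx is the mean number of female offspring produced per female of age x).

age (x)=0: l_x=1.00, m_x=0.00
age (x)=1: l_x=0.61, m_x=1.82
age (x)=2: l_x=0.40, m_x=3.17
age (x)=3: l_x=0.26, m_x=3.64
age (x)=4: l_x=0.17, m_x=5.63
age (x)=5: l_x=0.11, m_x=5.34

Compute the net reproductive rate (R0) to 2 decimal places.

lx·mx by age: 0, 1.1102, 1.268, 0.9464, 0.9571, 0.5874
R0 = Σ lx·mx = 4.8691 → 4.87

4.87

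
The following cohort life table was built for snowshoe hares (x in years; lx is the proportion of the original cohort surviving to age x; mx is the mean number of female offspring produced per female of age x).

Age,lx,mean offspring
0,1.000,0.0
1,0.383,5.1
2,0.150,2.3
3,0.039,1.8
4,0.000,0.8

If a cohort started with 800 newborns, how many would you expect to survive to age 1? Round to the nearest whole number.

Expected survivors = N0 · l_1 = 800 × 0.383 = 306.4 → 306

306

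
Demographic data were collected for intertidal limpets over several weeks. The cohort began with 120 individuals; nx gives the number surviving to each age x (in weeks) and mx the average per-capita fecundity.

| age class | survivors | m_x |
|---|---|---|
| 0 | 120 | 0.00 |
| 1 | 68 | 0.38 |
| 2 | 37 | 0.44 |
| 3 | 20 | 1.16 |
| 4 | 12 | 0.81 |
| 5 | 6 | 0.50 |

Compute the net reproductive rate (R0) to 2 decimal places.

lx = nx/n0 = nx/120: 1, 0.56667…, 0.30833…, 0.16667…, 0.1, 0.05
lx·mx by age: 0, 0.215333…, 0.135667…, 0.193333…, 0.081, 0.025
R0 = Σ lx·mx = 0.650333… → 0.65

0.65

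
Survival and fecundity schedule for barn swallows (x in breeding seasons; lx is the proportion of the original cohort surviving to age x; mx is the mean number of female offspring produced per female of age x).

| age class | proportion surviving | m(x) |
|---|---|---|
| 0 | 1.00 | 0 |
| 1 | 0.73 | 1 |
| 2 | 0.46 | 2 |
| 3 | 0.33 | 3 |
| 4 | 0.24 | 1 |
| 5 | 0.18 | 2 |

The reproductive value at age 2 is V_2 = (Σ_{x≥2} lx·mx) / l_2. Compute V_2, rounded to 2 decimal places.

lx·mx for x ≥ 2: 0.92, 0.99, 0.24, 0.36 → sum = 2.51
V_2 = 2.51 / l_2 = 2.51 / 0.46 = 5.456522… → 5.46

5.46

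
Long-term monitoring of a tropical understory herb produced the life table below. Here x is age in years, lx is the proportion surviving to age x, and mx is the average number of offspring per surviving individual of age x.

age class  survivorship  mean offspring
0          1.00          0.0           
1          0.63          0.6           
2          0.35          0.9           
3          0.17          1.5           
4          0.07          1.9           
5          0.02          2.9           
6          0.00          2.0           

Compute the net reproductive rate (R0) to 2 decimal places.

lx·mx by age: 0, 0.378, 0.315, 0.255, 0.133, 0.058, 0
R0 = Σ lx·mx = 1.139 → 1.14

1.14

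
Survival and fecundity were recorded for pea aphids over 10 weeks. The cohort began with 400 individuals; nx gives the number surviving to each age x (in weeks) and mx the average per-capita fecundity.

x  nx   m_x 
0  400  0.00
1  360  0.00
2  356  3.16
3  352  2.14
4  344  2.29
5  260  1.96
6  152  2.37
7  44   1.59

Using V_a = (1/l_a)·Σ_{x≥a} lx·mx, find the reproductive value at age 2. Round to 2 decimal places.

10.13

lx = nx/n0 = nx/400: 1, 0.9, 0.89, 0.88, 0.86, 0.65, 0.38, 0.11
lx·mx for x ≥ 2: 2.8124, 1.8832, 1.9694, 1.274, 0.9006, 0.1749 → sum = 9.0145
V_2 = 9.0145 / l_2 = 9.0145 / 0.89 = 10.128652… → 10.13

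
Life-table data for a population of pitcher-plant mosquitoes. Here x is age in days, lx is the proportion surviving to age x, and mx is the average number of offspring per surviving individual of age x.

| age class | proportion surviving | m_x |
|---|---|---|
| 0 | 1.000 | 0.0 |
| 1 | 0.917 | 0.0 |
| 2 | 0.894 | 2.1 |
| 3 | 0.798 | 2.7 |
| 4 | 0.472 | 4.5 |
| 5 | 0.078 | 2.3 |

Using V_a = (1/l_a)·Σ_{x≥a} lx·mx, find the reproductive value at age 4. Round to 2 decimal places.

4.88

lx·mx for x ≥ 4: 2.124, 0.1794 → sum = 2.3034
V_4 = 2.3034 / l_4 = 2.3034 / 0.472 = 4.880085… → 4.88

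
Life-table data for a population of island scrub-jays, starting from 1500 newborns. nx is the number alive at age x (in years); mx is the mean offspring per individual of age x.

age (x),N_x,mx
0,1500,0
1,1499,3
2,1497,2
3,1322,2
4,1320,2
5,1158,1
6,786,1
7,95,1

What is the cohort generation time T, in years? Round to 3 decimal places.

2.710

lx = nx/n0 = nx/1500: 1, 0.99933…, 0.998, 0.88133…, 0.88, 0.772, 0.524, 0.06333…
lx·mx: 0, 2.998…, 1.996, 1.762667…, 1.76, 0.772, 0.524, 0.063333… → R0 = 9.876…
x·lx·mx: 0, 2.998…, 3.992, 5.288…, 7.04, 3.86, 3.144, 0.443333… → Σ = 26.765333…
T = 26.765333… / 9.876… = 2.710139… → 2.710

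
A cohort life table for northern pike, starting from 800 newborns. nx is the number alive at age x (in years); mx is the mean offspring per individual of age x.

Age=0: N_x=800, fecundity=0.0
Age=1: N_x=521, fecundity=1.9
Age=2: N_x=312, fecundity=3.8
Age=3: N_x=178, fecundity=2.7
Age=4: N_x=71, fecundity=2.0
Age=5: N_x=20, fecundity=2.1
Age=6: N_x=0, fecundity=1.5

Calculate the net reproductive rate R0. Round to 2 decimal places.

lx = nx/n0 = nx/800: 1, 0.65125, 0.39, 0.2225, 0.08875, 0.025, 0
lx·mx by age: 0, 1.237375, 1.482, 0.60075, 0.1775, 0.0525, 0
R0 = Σ lx·mx = 3.550125 → 3.55

3.55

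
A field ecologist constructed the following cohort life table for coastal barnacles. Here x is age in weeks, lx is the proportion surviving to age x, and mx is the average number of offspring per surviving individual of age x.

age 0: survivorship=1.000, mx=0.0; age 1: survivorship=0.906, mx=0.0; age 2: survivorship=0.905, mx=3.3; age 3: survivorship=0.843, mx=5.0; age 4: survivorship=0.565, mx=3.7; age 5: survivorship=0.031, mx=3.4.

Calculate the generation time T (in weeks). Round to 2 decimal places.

2.93

lx·mx: 0, 0, 2.9865, 4.215, 2.0905, 0.1054 → R0 = 9.3974
x·lx·mx: 0, 0, 5.973, 12.645, 8.362, 0.527 → Σ = 27.507
T = 27.507 / 9.3974 = 2.927086… → 2.93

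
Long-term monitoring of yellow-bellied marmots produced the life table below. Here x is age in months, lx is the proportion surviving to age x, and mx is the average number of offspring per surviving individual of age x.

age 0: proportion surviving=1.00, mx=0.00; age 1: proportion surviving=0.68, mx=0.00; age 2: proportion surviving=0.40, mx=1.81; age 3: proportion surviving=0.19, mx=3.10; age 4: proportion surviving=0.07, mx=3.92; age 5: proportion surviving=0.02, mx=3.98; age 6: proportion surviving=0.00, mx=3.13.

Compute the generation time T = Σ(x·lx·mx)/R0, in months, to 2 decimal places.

2.83

lx·mx: 0, 0, 0.724, 0.589, 0.2744, 0.0796, 0 → R0 = 1.667
x·lx·mx: 0, 0, 1.448, 1.767, 1.0976, 0.398, 0 → Σ = 4.7106
T = 4.7106 / 1.667 = 2.825795… → 2.83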